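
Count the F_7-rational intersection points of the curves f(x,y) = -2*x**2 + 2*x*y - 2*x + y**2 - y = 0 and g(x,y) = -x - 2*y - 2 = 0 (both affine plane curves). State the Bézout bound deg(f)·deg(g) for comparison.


Common zeros: {(2, 5), (6, 3)}; count = 2; Bézout bound = 2.

deg(f) = 2, deg(g) = 1, so Bézout bound = 2.
Scan x ∈ F_7. For each x, list the y ∈ F_7 with f(x, y) ≡ 0 and those with g(x, y) ≡ 0 (mod 7); the common zeros in that column are the intersection.
  x = 0: f ≡ 0 at y ∈ {0, 1}; g ≡ 0 at y ∈ {6}; common: ∅.
  x = 1: f ≡ 0 at y ∈ ∅; g ≡ 0 at y ∈ {2}; common: ∅.
  x = 2: f ≡ 0 at y ∈ {5, 6}; g ≡ 0 at y ∈ {5}; common: {5}.
  x = 3: f ≡ 0 at y ∈ {3, 6}; g ≡ 0 at y ∈ {1}; common: ∅.
  x = 4: f ≡ 0 at y ∈ ∅; g ≡ 0 at y ∈ {4}; common: ∅.
  x = 5: f ≡ 0 at y ∈ ∅; g ≡ 0 at y ∈ {0}; common: ∅.
  x = 6: f ≡ 0 at y ∈ {0, 3}; g ≡ 0 at y ∈ {3}; common: {3}.
Collecting: common zeros = {(2, 5), (6, 3)}, so the count is 2.
Comparison with the Bézout bound: 2 ≤ 2 = deg(f)·deg(g), as expected for curves with no common component (the bound is attained).


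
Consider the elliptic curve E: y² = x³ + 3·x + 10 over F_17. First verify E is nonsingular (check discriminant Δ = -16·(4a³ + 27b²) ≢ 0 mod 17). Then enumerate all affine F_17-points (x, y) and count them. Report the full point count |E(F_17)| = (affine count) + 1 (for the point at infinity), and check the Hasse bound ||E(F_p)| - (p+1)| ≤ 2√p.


Affine points = {(4, 1), (4, 16), (7, 0), (8, 6), (8, 11), (9, 1), (9, 16), (13, 6), (13, 11), (14, 5), (14, 12), (15, 8), (15, 9)}; affine count = 13; |E(F_17)| = 14.

Discriminant check: Δ ∝ 4a³ + 27b² = 4·3³ + 27·10² = 4·27 + 27·100 ≡ 3 (mod 17). Nonzero ⇒ E is nonsingular.
For each x ∈ F_17, compute rhs = x³ + 3·x + 10 mod 17, then count y ∈ F_17 with y² ≡ rhs.
  x = 0: rhs = 10, matching y values: none (0 points).
  x = 1: rhs = 14, matching y values: none (0 points).
  x = 2: rhs = 7, matching y values: none (0 points).
  x = 3: rhs = 12, matching y values: none (0 points).
  x = 4: rhs = 1, matching y values: 1, 16 (2 points).
  x = 5: rhs = 14, matching y values: none (0 points).
  x = 6: rhs = 6, matching y values: none (0 points).
  x = 7: rhs = 0, matching y values: 0 (1 points).
  x = 8: rhs = 2, matching y values: 6, 11 (2 points).
  x = 9: rhs = 1, matching y values: 1, 16 (2 points).
  x = 10: rhs = 3, matching y values: none (0 points).
  x = 11: rhs = 14, matching y values: none (0 points).
  x = 12: rhs = 6, matching y values: none (0 points).
  x = 13: rhs = 2, matching y values: 6, 11 (2 points).
  x = 14: rhs = 8, matching y values: 5, 12 (2 points).
  x = 15: rhs = 13, matching y values: 8, 9 (2 points).
  x = 16: rhs = 6, matching y values: none (0 points).
Total affine count: 13.
Full point count |E(F_17)| = 13 + 1 = 14.
Hasse bound: |14 − (17+1)| = |-4| = 4 ≤ 2√17 ≈ 8.2462 ✓.


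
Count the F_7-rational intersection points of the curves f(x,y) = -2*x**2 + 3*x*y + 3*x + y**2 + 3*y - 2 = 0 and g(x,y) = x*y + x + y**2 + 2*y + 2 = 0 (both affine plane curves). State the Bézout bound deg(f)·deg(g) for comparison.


Common zeros: ∅; count = 0; Bézout bound = 4.

deg(f) = 2, deg(g) = 2, so Bézout bound = 4.
Scan x ∈ F_7. For each x, list the y ∈ F_7 with f(x, y) ≡ 0 and those with g(x, y) ≡ 0 (mod 7); the common zeros in that column are the intersection.
  x = 0: f ≡ 0 at y ∈ ∅; g ≡ 0 at y ∈ ∅; common: ∅.
  x = 1: f ≡ 0 at y ∈ ∅; g ≡ 0 at y ∈ {1, 3}; common: ∅.
  x = 2: f ≡ 0 at y ∈ ∅; g ≡ 0 at y ∈ {5}; common: ∅.
  x = 3: f ≡ 0 at y ∈ ∅; g ≡ 0 at y ∈ ∅; common: ∅.
  x = 4: f ≡ 0 at y ∈ ∅; g ≡ 0 at y ∈ ∅; common: ∅.
  x = 5: f ≡ 0 at y ∈ ∅; g ≡ 0 at y ∈ {0}; common: ∅.
  x = 6: f ≡ 0 at y ∈ {0}; g ≡ 0 at y ∈ {2, 4}; common: ∅.
Collecting: common zeros = ∅, so the count is 0.
Comparison with the Bézout bound: 0 ≤ 4 = deg(f)·deg(g), as expected for curves with no common component (the affine F_7-count falls short of the bound because intersections may lie at infinity, over extension fields, or carry multiplicity).


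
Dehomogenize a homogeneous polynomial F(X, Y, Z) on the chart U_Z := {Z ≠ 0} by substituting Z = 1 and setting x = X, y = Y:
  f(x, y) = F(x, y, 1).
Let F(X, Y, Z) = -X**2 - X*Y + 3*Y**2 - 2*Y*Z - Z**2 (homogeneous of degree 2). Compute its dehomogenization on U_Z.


f(x, y) = -x**2 - x*y + 3*y**2 - 2*y - 1

On U_Z we set Z = 1. Each monomial c·X^i·Y^j·Z^k in F becomes c·x^i·y^j·1^k = c·x^i·y^j.
Substituting Z = 1: F(X, Y, 1) = -x**2 - x*y + 3*y**2 - 2*y - 1.
Note: deg(f) ≤ deg(F) = 2; strict inequality happens when F is divisible by Z (lost terms).


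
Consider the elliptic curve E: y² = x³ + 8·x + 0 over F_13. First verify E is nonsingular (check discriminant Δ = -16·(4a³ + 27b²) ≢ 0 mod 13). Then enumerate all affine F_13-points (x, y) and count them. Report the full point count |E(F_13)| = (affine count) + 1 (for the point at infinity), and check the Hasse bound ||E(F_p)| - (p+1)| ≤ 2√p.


Affine points = {(0, 0), (1, 3), (1, 10), (3, 5), (3, 8), (5, 3), (5, 10), (6, 2), (6, 11), (7, 3), (7, 10), (8, 2), (8, 11), (10, 1), (10, 12), (12, 2), (12, 11)}; affine count = 17; |E(F_13)| = 18.

Discriminant check: Δ ∝ 4a³ + 27b² = 4·8³ + 27·0² = 4·512 + 27·0 ≡ 7 (mod 13). Nonzero ⇒ E is nonsingular.
For each x ∈ F_13, compute rhs = x³ + 8·x + 0 mod 13, then count y ∈ F_13 with y² ≡ rhs.
  x = 0: rhs = 0, matching y values: 0 (1 points).
  x = 1: rhs = 9, matching y values: 3, 10 (2 points).
  x = 2: rhs = 11, matching y values: none (0 points).
  x = 3: rhs = 12, matching y values: 5, 8 (2 points).
  x = 4: rhs = 5, matching y values: none (0 points).
  x = 5: rhs = 9, matching y values: 3, 10 (2 points).
  x = 6: rhs = 4, matching y values: 2, 11 (2 points).
  x = 7: rhs = 9, matching y values: 3, 10 (2 points).
  x = 8: rhs = 4, matching y values: 2, 11 (2 points).
  x = 9: rhs = 8, matching y values: none (0 points).
  x = 10: rhs = 1, matching y values: 1, 12 (2 points).
  x = 11: rhs = 2, matching y values: none (0 points).
  x = 12: rhs = 4, matching y values: 2, 11 (2 points).
Total affine count: 17.
Full point count |E(F_13)| = 17 + 1 = 18.
Hasse bound: |18 − (13+1)| = |4| = 4 ≤ 2√13 ≈ 7.2111 ✓.


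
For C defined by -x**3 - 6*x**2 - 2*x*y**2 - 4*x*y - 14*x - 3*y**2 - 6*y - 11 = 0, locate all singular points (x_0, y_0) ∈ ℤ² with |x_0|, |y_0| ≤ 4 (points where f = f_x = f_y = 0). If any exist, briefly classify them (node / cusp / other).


Singular points: {(-2, -1)}; classification: cusp.

Compute partial derivatives:
  f_x = -3*x**2 - 12*x - 2*y**2 - 4*y - 14.
  f_y = -4*x*y - 4*x - 6*y - 6.
Scan x_0 ∈ {−4, ..., 4}. For each x_0, f_y(x_0, y) is a polynomial in y; find its integer roots y ∈ {−4, ..., 4}, then test f_x and f at those candidates.
  x = -4: f_y(-4, y) = 10*y + 10; vanishes at y ∈ {-1}. (-4, -1): f_x = -12 ≠ 0.
  x = -3: f_y(-3, y) = 6*y + 6; vanishes at y ∈ {-1}. (-3, -1): f_x = -3 ≠ 0.
  x = -2: f_y(-2, y) = 2*y + 2; vanishes at y ∈ {-1}. (-2, -1): f_x = 0, f = 0 — SINGULAR.
  x = -1: f_y(-1, y) = -2*y - 2; vanishes at y ∈ {-1}. (-1, -1): f_x = -3 ≠ 0.
  x = 0: f_y(0, y) = -6*y - 6; vanishes at y ∈ {-1}. (0, -1): f_x = -12 ≠ 0.
  x = 1: f_y(1, y) = -10*y - 10; vanishes at y ∈ {-1}. (1, -1): f_x = -27 ≠ 0.
  x = 2: f_y(2, y) = -14*y - 14; vanishes at y ∈ {-1}. (2, -1): f_x = -48 ≠ 0.
  x = 3: f_y(3, y) = -18*y - 18; vanishes at y ∈ {-1}. (3, -1): f_x = -75 ≠ 0.
  x = 4: f_y(4, y) = -22*y - 22; vanishes at y ∈ {-1}. (4, -1): f_x = -108 ≠ 0.
Only singular point on the grid: (-2, -1).
Classify: substitute x = -2 + u, y = -1 + v and expand: f = -u**3 - 2*u*v**2 + v**2.
No constant or linear terms (consistent with a singular point). Quadratic part: v**2. Cubic part: -u**3 - 2*u*v**2.
The quadratic part v**2 is a perfect square, so there is a single (double) tangent line v = 0, i.e. y = -1. Restricting the cubic part to that line (v = 0) leaves -u**3 ≠ 0, so f is not divisible by v and the branch is v² ≈ u**3 to lowest order — this is a cusp.
Classification: cusp.


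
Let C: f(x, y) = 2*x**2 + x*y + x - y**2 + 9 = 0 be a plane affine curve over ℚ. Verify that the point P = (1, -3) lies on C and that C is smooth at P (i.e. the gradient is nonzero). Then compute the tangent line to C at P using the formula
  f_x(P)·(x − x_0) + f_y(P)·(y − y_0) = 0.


Tangent line at P: 2*x + 7*y + 19 = 0.

Step 1: f(1, -3) = 0, so P lies on C.
Step 2: partial derivatives
  f_x(x, y) = 4*x + y + 1, f_y(x, y) = x - 2*y.
  f_x(P) = 2, f_y(P) = 7 (gradient nonzero, so P is smooth).
Step 3: tangent line at P: 2·(x − 1) + 7·(y − -3) = 0.
Expanding: 2*x + 7*y + 19 = 0.


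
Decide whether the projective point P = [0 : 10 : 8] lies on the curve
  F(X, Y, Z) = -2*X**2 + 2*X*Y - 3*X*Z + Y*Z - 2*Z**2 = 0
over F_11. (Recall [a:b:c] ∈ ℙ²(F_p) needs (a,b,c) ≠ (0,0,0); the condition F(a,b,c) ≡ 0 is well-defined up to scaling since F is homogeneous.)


F(0,10,8) ≡ 7 (mod 11); P is NOT on the curve.

Evaluate F(0, 10, 8) term-by-term (mod 11).
  -2*X**2 ↦ -2·0·1·1 = 0
  2*X*Y ↦ 2·0·10·1 = 0
  -3*X*Z ↦ -3·0·1·8 = 0
  Y*Z ↦ 1·1·10·8 = 80
  -2*Z**2 ↦ -2·1·1·64 = -128
Sum: F(0, 10, 8) = (0) + (0) + (0) + (80) + (-128) = -48.
Reducing mod 11: -48 ≡ 7 (mod 11).
Since F(a, b, c) ≡ 7 ≠ 0 (mod 11), P does NOT lie on the curve.


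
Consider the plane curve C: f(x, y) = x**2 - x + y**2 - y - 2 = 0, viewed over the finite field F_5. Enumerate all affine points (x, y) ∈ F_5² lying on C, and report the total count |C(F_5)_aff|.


Affine F_5-points: {(0, 2), (0, 4), (1, 2), (1, 4), (2, 0), (2, 1), (3, 3), (4, 0), (4, 1)}; count = 9.

For each of the 25 pairs (x, y) ∈ F_5², evaluate f(x, y) mod 5. Record the zeros.
  x = 0: [0↦3, 1↦3, 2↦0, 3↦4, 4↦0]  zeros at y ∈ {2, 4}
  x = 1: [0↦3, 1↦3, 2↦0, 3↦4, 4↦0]  zeros at y ∈ {2, 4}
  x = 2: [0↦0, 1↦0, 2↦2, 3↦1, 4↦2]  zeros at y ∈ {0, 1}
  x = 3: [0↦4, 1↦4, 2↦1, 3↦0, 4↦1]  zeros at y ∈ {3}
  x = 4: [0↦0, 1↦0, 2↦2, 3↦1, 4↦2]  zeros at y ∈ {0, 1}
Collecting zeros: affine points = {(0, 2), (0, 4), (1, 2), (1, 4), (2, 0), (2, 1), (3, 3), (4, 0), (4, 1)}.
Total count |C(F_5)_aff| = 9.


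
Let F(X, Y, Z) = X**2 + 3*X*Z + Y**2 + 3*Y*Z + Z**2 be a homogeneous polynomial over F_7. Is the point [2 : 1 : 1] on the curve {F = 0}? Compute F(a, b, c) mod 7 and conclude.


F(2,1,1) ≡ 1 (mod 7); P is NOT on the curve.

Evaluate F(2, 1, 1) term-by-term (mod 7).
  X**2 ↦ 1·4·1·1 = 4
  3*X*Z ↦ 3·2·1·1 = 6
  Y**2 ↦ 1·1·1·1 = 1
  3*Y*Z ↦ 3·1·1·1 = 3
  Z**2 ↦ 1·1·1·1 = 1
Sum: F(2, 1, 1) = (4) + (6) + (1) + (3) + (1) = 15.
Reducing mod 7: 15 ≡ 1 (mod 7).
Since F(a, b, c) ≡ 1 ≠ 0 (mod 7), P does NOT lie on the curve.


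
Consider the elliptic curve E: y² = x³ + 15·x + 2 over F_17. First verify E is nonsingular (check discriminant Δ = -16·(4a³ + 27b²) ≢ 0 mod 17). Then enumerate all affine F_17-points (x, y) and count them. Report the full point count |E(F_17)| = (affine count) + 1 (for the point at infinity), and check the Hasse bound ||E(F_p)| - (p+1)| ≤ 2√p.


Affine points = {(0, 6), (0, 11), (1, 1), (1, 16), (5, 7), (5, 10), (6, 6), (6, 11), (7, 5), (7, 12), (9, 4), (9, 13), (10, 8), (10, 9), (11, 6), (11, 11), (14, 7), (14, 10), (15, 7), (15, 10)}; affine count = 20; |E(F_17)| = 21.

Discriminant check: Δ ∝ 4a³ + 27b² = 4·15³ + 27·2² = 4·3375 + 27·4 ≡ 8 (mod 17). Nonzero ⇒ E is nonsingular.
For each x ∈ F_17, compute rhs = x³ + 15·x + 2 mod 17, then count y ∈ F_17 with y² ≡ rhs.
  x = 0: rhs = 2, matching y values: 6, 11 (2 points).
  x = 1: rhs = 1, matching y values: 1, 16 (2 points).
  x = 2: rhs = 6, matching y values: none (0 points).
  x = 3: rhs = 6, matching y values: none (0 points).
  x = 4: rhs = 7, matching y values: none (0 points).
  x = 5: rhs = 15, matching y values: 7, 10 (2 points).
  x = 6: rhs = 2, matching y values: 6, 11 (2 points).
  x = 7: rhs = 8, matching y values: 5, 12 (2 points).
  x = 8: rhs = 5, matching y values: none (0 points).
  x = 9: rhs = 16, matching y values: 4, 13 (2 points).
  x = 10: rhs = 13, matching y values: 8, 9 (2 points).
  x = 11: rhs = 2, matching y values: 6, 11 (2 points).
  x = 12: rhs = 6, matching y values: none (0 points).
  x = 13: rhs = 14, matching y values: none (0 points).
  x = 14: rhs = 15, matching y values: 7, 10 (2 points).
  x = 15: rhs = 15, matching y values: 7, 10 (2 points).
  x = 16: rhs = 3, matching y values: none (0 points).
Total affine count: 20.
Full point count |E(F_17)| = 20 + 1 = 21.
Hasse bound: |21 − (17+1)| = |3| = 3 ≤ 2√17 ≈ 8.2462 ✓.


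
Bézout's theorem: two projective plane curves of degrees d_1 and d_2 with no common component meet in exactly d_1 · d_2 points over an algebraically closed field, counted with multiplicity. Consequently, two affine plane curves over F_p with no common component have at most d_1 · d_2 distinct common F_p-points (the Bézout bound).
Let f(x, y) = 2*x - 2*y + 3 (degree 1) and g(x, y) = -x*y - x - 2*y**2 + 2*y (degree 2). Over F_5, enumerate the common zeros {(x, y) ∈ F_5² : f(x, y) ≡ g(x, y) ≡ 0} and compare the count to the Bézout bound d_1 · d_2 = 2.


Common zeros: ∅; count = 0; Bézout bound = 2.

deg(f) = 1, deg(g) = 2, so Bézout bound = 2.
Scan x ∈ F_5. For each x, list the y ∈ F_5 with f(x, y) ≡ 0 and those with g(x, y) ≡ 0 (mod 5); the common zeros in that column are the intersection.
  x = 0: f ≡ 0 at y ∈ {4}; g ≡ 0 at y ∈ {0, 1}; common: ∅.
  x = 1: f ≡ 0 at y ∈ {0}; g ≡ 0 at y ∈ ∅; common: ∅.
  x = 2: f ≡ 0 at y ∈ {1}; g ≡ 0 at y ∈ {2, 3}; common: ∅.
  x = 3: f ≡ 0 at y ∈ {2}; g ≡ 0 at y ∈ ∅; common: ∅.
  x = 4: f ≡ 0 at y ∈ {3}; g ≡ 0 at y ∈ ∅; common: ∅.
Collecting: common zeros = ∅, so the count is 0.
Comparison with the Bézout bound: 0 ≤ 2 = deg(f)·deg(g), as expected for curves with no common component (the affine F_5-count falls short of the bound because intersections may lie at infinity, over extension fields, or carry multiplicity).


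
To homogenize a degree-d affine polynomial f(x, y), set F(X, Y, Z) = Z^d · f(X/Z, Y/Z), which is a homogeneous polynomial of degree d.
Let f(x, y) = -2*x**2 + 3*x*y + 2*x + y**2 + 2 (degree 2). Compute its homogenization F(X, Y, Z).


F(X, Y, Z) = -2*X**2 + 3*X*Y + 2*X*Z + Y**2 + 2*Z**2

deg(f) = 2.
Substitute x = X/Z, y = Y/Z into f, then multiply by Z^2.
  monomial -2·x^2·y^0 ↦ -2·X^2·Y^0·Z^0.
  monomial 3·x^1·y^1 ↦ 3·X^1·Y^1·Z^0.
  monomial 2·x^1·y^0 ↦ 2·X^1·Y^0·Z^1.
  monomial 1·x^0·y^2 ↦ 1·X^0·Y^2·Z^0.
  monomial 2·x^0·y^0 ↦ 2·X^0·Y^0·Z^2.
Collecting: F(X, Y, Z) = -2*X**2 + 3*X*Y + 2*X*Z + Y**2 + 2*Z**2.


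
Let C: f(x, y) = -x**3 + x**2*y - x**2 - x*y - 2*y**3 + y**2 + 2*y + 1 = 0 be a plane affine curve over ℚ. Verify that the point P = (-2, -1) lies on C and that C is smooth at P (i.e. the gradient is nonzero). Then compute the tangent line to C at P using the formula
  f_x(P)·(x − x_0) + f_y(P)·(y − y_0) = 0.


Tangent line at P: -3*x - 6 = 0.

Step 1: f(-2, -1) = 0, so P lies on C.
Step 2: partial derivatives
  f_x(x, y) = -3*x**2 + 2*x*y - 2*x - y, f_y(x, y) = x**2 - x - 6*y**2 + 2*y + 2.
  f_x(P) = -3, f_y(P) = 0 (gradient nonzero, so P is smooth).
Step 3: tangent line at P: -3·(x − -2) + 0·(y − -1) = 0.
Expanding: -3*x - 6 = 0.


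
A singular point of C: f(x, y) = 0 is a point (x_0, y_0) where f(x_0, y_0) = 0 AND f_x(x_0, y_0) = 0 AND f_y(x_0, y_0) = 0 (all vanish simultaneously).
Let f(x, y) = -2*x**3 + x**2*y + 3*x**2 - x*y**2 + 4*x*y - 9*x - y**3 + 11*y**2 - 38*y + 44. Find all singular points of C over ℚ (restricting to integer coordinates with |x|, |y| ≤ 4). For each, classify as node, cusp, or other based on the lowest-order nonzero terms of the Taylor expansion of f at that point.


Singular points: {(1, 3)}; classification: cusp.

Compute partial derivatives:
  f_x = -6*x**2 + 2*x*y + 6*x - y**2 + 4*y - 9.
  f_y = x**2 - 2*x*y + 4*x - 3*y**2 + 22*y - 38.
Scan x_0 ∈ {−4, ..., 4}. For each x_0, f_y(x_0, y) is a polynomial in y; find its integer roots y ∈ {−4, ..., 4}, then test f_x and f at those candidates.
  x = -4: f_y(-4, y) = -3*y**2 + 30*y - 38; no integer root y with |y| ≤ 4.
  x = -3: f_y(-3, y) = -3*y**2 + 28*y - 41; no integer root y with |y| ≤ 4.
  x = -2: f_y(-2, y) = -3*y**2 + 26*y - 42; no integer root y with |y| ≤ 4.
  x = -1: f_y(-1, y) = -3*y**2 + 24*y - 41; no integer root y with |y| ≤ 4.
  x = 0: f_y(0, y) = -3*y**2 + 22*y - 38; no integer root y with |y| ≤ 4.
  x = 1: f_y(1, y) = -3*y**2 + 20*y - 33; vanishes at y ∈ {3}. (1, 3): f_x = 0, f = 0 — SINGULAR.
  x = 2: f_y(2, y) = -3*y**2 + 18*y - 26; no integer root y with |y| ≤ 4.
  x = 3: f_y(3, y) = -3*y**2 + 16*y - 17; no integer root y with |y| ≤ 4.
  x = 4: f_y(4, y) = -3*y**2 + 14*y - 6; no integer root y with |y| ≤ 4.
Only singular point on the grid: (1, 3).
Classify: substitute x = 1 + u, y = 3 + v and expand: f = -2*u**3 + u**2*v - u*v**2 - v**3 + v**2.
No constant or linear terms (consistent with a singular point). Quadratic part: v**2. Cubic part: -2*u**3 + u**2*v - u*v**2 - v**3.
The quadratic part v**2 is a perfect square, so there is a single (double) tangent line v = 0, i.e. y = 3. Restricting the cubic part to that line (v = 0) leaves -2*u**3 ≠ 0, so f is not divisible by v and the branch is v² ≈ 2*u**3 to lowest order — this is a cusp.
Classification: cusp.


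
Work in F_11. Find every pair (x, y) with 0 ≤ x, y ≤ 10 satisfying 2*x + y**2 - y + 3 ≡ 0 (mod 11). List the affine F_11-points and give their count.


Affine F_11-points: {(0, 6), (1, 3), (1, 9), (3, 2), (3, 10), (4, 0), (4, 1), (5, 5), (5, 7), (9, 4), (9, 8)}; count = 11.

For each of the 121 pairs (x, y) ∈ F_11², evaluate f(x, y) mod 11. Record the zeros.
  x = 0: [0↦3, 1↦3, 2↦5, 3↦9, 4↦4, 5↦1, 6↦0, 7↦1, 8↦4, 9↦9, 10↦5]  zeros at y ∈ {6}
  x = 1: [0↦5, 1↦5, 2↦7, 3↦0, 4↦6, 5↦3, 6↦2, 7↦3, 8↦6, 9↦0, 10↦7]  zeros at y ∈ {3, 9}
  x = 2: [0↦7, 1↦7, 2↦9, 3↦2, 4↦8, 5↦5, 6↦4, 7↦5, 8↦8, 9↦2, 10↦9]  zeros at y ∈ ∅
  x = 3: [0↦9, 1↦9, 2↦0, 3↦4, 4↦10, 5↦7, 6↦6, 7↦7, 8↦10, 9↦4, 10↦0]  zeros at y ∈ {2, 10}
  x = 4: [0↦0, 1↦0, 2↦2, 3↦6, 4↦1, 5↦9, 6↦8, 7↦9, 8↦1, 9↦6, 10↦2]  zeros at y ∈ {0, 1}
  x = 5: [0↦2, 1↦2, 2↦4, 3↦8, 4↦3, 5↦0, 6↦10, 7↦0, 8↦3, 9↦8, 10↦4]  zeros at y ∈ {5, 7}
  x = 6: [0↦4, 1↦4, 2↦6, 3↦10, 4↦5, 5↦2, 6↦1, 7↦2, 8↦5, 9↦10, 10↦6]  zeros at y ∈ ∅
  x = 7: [0↦6, 1↦6, 2↦8, 3↦1, 4↦7, 5↦4, 6↦3, 7↦4, 8↦7, 9↦1, 10↦8]  zeros at y ∈ ∅
  x = 8: [0↦8, 1↦8, 2↦10, 3↦3, 4↦9, 5↦6, 6↦5, 7↦6, 8↦9, 9↦3, 10↦10]  zeros at y ∈ ∅
  x = 9: [0↦10, 1↦10, 2↦1, 3↦5, 4↦0, 5↦8, 6↦7, 7↦8, 8↦0, 9↦5, 10↦1]  zeros at y ∈ {4, 8}
  x = 10: [0↦1, 1↦1, 2↦3, 3↦7, 4↦2, 5↦10, 6↦9, 7↦10, 8↦2, 9↦7, 10↦3]  zeros at y ∈ ∅
Collecting zeros: affine points = {(0, 6), (1, 3), (1, 9), (3, 2), (3, 10), (4, 0), (4, 1), (5, 5), (5, 7), (9, 4), (9, 8)}.
Total count |C(F_11)_aff| = 11.


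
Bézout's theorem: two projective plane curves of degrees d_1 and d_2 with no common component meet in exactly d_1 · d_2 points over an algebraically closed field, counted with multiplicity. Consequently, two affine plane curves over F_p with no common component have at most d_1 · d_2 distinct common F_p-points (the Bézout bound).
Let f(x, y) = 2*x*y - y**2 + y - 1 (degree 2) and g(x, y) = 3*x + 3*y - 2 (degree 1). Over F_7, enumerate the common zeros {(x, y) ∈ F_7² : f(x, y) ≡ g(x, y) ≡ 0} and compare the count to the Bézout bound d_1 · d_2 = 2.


Common zeros: {(0, 3), (6, 4)}; count = 2; Bézout bound = 2.

deg(f) = 2, deg(g) = 1, so Bézout bound = 2.
Scan x ∈ F_7. For each x, list the y ∈ F_7 with f(x, y) ≡ 0 and those with g(x, y) ≡ 0 (mod 7); the common zeros in that column are the intersection.
  x = 0: f ≡ 0 at y ∈ {3, 5}; g ≡ 0 at y ∈ {3}; common: {3}.
  x = 1: f ≡ 0 at y ∈ ∅; g ≡ 0 at y ∈ {2}; common: ∅.
  x = 2: f ≡ 0 at y ∈ {6}; g ≡ 0 at y ∈ {1}; common: ∅.
  x = 3: f ≡ 0 at y ∈ ∅; g ≡ 0 at y ∈ {0}; common: ∅.
  x = 4: f ≡ 0 at y ∈ {1}; g ≡ 0 at y ∈ {6}; common: ∅.
  x = 5: f ≡ 0 at y ∈ ∅; g ≡ 0 at y ∈ {5}; common: ∅.
  x = 6: f ≡ 0 at y ∈ {2, 4}; g ≡ 0 at y ∈ {4}; common: {4}.
Collecting: common zeros = {(0, 3), (6, 4)}, so the count is 2.
Comparison with the Bézout bound: 2 ≤ 2 = deg(f)·deg(g), as expected for curves with no common component (the bound is attained).


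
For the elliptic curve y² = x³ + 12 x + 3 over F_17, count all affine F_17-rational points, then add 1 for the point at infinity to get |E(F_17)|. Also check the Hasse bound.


Affine points = {(1, 4), (1, 13), (2, 1), (2, 16), (3, 7), (3, 10), (4, 8), (4, 9), (5, 1), (5, 16), (6, 6), (6, 11), (8, 4), (8, 13), (10, 1), (10, 16), (11, 2), (11, 15), (14, 5), (14, 12)}; affine count = 20; |E(F_17)| = 21.

Discriminant check: Δ ∝ 4a³ + 27b² = 4·12³ + 27·3² = 4·1728 + 27·9 ≡ 15 (mod 17). Nonzero ⇒ E is nonsingular.
For each x ∈ F_17, compute rhs = x³ + 12·x + 3 mod 17, then count y ∈ F_17 with y² ≡ rhs.
  x = 0: rhs = 3, matching y values: none (0 points).
  x = 1: rhs = 16, matching y values: 4, 13 (2 points).
  x = 2: rhs = 1, matching y values: 1, 16 (2 points).
  x = 3: rhs = 15, matching y values: 7, 10 (2 points).
  x = 4: rhs = 13, matching y values: 8, 9 (2 points).
  x = 5: rhs = 1, matching y values: 1, 16 (2 points).
  x = 6: rhs = 2, matching y values: 6, 11 (2 points).
  x = 7: rhs = 5, matching y values: none (0 points).
  x = 8: rhs = 16, matching y values: 4, 13 (2 points).
  x = 9: rhs = 7, matching y values: none (0 points).
  x = 10: rhs = 1, matching y values: 1, 16 (2 points).
  x = 11: rhs = 4, matching y values: 2, 15 (2 points).
  x = 12: rhs = 5, matching y values: none (0 points).
  x = 13: rhs = 10, matching y values: none (0 points).
  x = 14: rhs = 8, matching y values: 5, 12 (2 points).
  x = 15: rhs = 5, matching y values: none (0 points).
  x = 16: rhs = 7, matching y values: none (0 points).
Total affine count: 20.
Full point count |E(F_17)| = 20 + 1 = 21.
Hasse bound: |21 − (17+1)| = |3| = 3 ≤ 2√17 ≈ 8.2462 ✓.


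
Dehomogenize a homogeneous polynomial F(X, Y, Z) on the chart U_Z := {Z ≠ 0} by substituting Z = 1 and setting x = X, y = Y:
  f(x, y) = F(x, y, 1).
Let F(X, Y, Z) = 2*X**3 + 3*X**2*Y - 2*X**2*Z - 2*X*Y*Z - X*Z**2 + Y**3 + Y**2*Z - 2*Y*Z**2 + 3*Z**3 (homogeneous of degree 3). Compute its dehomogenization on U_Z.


f(x, y) = 2*x**3 + 3*x**2*y - 2*x**2 - 2*x*y - x + y**3 + y**2 - 2*y + 3

On U_Z we set Z = 1. Each monomial c·X^i·Y^j·Z^k in F becomes c·x^i·y^j·1^k = c·x^i·y^j.
Substituting Z = 1: F(X, Y, 1) = 2*x**3 + 3*x**2*y - 2*x**2 - 2*x*y - x + y**3 + y**2 - 2*y + 3.
Note: deg(f) ≤ deg(F) = 3; strict inequality happens when F is divisible by Z (lost terms).


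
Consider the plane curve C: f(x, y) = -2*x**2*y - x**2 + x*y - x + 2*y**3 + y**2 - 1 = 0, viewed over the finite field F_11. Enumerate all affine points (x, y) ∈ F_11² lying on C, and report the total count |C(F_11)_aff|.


Affine F_11-points: {(0, 4), (3, 5), (4, 4), (6, 8), (6, 9), (6, 10), (7, 10), (8, 8)}; count = 8.

For each of the 121 pairs (x, y) ∈ F_11², evaluate f(x, y) mod 11. Record the zeros.
  x = 0: [0↦10, 1↦2, 2↦8, 3↦7, 4↦0, 5↦10, 6↦5, 7↦8, 8↦9, 9↦9, 10↦9]  zeros at y ∈ {4}
  x = 1: [0↦8, 1↦10, 2↦4, 3↦2, 4↦5, 5↦3, 6↦8, 7↦10, 8↦10, 9↦9, 10↦8]  zeros at y ∈ ∅
  x = 2: [0↦4, 1↦1, 2↦1, 3↦5, 4↦3, 5↦7, 6↦7, 7↦4, 8↦10, 9↦4, 10↦9]  zeros at y ∈ ∅
  x = 3: [0↦9, 1↦8, 2↦10, 3↦5, 4↦5, 5↦0, 6↦2, 7↦1, 8↦9, 9↦5, 10↦1]  zeros at y ∈ {5}
  x = 4: [0↦1, 1↦9, 2↦9, 3↦2, 4↦0, 5↦4, 6↦4, 7↦1, 8↦7, 9↦1, 10↦6]  zeros at y ∈ {4}
  x = 5: [0↦2, 1↦4, 2↦9, 3↦7, 4↦10, 5↦8, 6↦2, 7↦4, 8↦4, 9↦3, 10↦2]  zeros at y ∈ ∅
  x = 6: [0↦1, 1↦4, 2↦10, 3↦9, 4↦2, 5↦1, 6↦7, 7↦10, 8↦0, 9↦0, 10↦0]  zeros at y ∈ {8, 9, 10}
  x = 7: [0↦9, 1↦9, 2↦1, 3↦8, 4↦9, 5↦5, 6↦8, 7↦8, 8↦6, 9↦3, 10↦0]  zeros at y ∈ {10}
  x = 8: [0↦4, 1↦8, 2↦4, 3↦4, 4↦9, 5↦9, 6↦5, 7↦9, 8↦0, 9↦1, 10↦2]  zeros at y ∈ {8}
  x = 9: [0↦8, 1↦1, 2↦8, 3↦8, 4↦2, 5↦2, 6↦9, 7↦2, 8↦4, 9↦5, 10↦6]  zeros at y ∈ ∅
  x = 10: [0↦10, 1↦10, 2↦2, 3↦9, 4↦10, 5↦6, 6↦9, 7↦9, 8↦7, 9↦4, 10↦1]  zeros at y ∈ ∅
Collecting zeros: affine points = {(0, 4), (3, 5), (4, 4), (6, 8), (6, 9), (6, 10), (7, 10), (8, 8)}.
Total count |C(F_11)_aff| = 8.


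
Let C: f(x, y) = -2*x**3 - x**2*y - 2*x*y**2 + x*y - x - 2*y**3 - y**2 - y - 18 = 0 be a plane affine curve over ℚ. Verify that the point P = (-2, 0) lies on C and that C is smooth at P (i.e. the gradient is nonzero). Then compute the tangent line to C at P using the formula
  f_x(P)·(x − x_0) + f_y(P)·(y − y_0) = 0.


Tangent line at P: -25*x - 7*y - 50 = 0.

Step 1: f(-2, 0) = 0, so P lies on C.
Step 2: partial derivatives
  f_x(x, y) = -6*x**2 - 2*x*y - 2*y**2 + y - 1, f_y(x, y) = -x**2 - 4*x*y + x - 6*y**2 - 2*y - 1.
  f_x(P) = -25, f_y(P) = -7 (gradient nonzero, so P is smooth).
Step 3: tangent line at P: -25·(x − -2) + -7·(y − 0) = 0.
Expanding: -25*x - 7*y - 50 = 0.


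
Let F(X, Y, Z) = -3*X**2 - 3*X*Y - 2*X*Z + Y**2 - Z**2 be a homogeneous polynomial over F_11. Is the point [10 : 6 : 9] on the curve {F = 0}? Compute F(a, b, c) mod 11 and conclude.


F(10,6,9) ≡ 10 (mod 11); P is NOT on the curve.

Evaluate F(10, 6, 9) term-by-term (mod 11).
  -3*X**2 ↦ -3·100·1·1 = -300
  -3*X*Y ↦ -3·10·6·1 = -180
  -2*X*Z ↦ -2·10·1·9 = -180
  Y**2 ↦ 1·1·36·1 = 36
  -Z**2 ↦ -1·1·1·81 = -81
Sum: F(10, 6, 9) = (-300) + (-180) + (-180) + (36) + (-81) = -705.
Reducing mod 11: -705 ≡ 10 (mod 11).
Since F(a, b, c) ≡ 10 ≠ 0 (mod 11), P does NOT lie on the curve.


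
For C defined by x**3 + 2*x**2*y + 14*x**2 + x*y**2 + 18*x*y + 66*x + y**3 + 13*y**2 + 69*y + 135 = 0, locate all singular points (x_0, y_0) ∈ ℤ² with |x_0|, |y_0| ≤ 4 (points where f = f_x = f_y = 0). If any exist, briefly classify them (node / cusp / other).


Singular points: {(-3, -3)}; classification: node.

Compute partial derivatives:
  f_x = 3*x**2 + 4*x*y + 28*x + y**2 + 18*y + 66.
  f_y = 2*x**2 + 2*x*y + 18*x + 3*y**2 + 26*y + 69.
Scan x_0 ∈ {−4, ..., 4}. For each x_0, f_y(x_0, y) is a polynomial in y; find its integer roots y ∈ {−4, ..., 4}, then test f_x and f at those candidates.
  x = -4: f_y(-4, y) = 3*y**2 + 18*y + 29; no integer root y with |y| ≤ 4.
  x = -3: f_y(-3, y) = 3*y**2 + 20*y + 33; vanishes at y ∈ {-3}. (-3, -3): f_x = 0, f = 0 — SINGULAR.
  x = -2: f_y(-2, y) = 3*y**2 + 22*y + 41; no integer root y with |y| ≤ 4.
  x = -1: f_y(-1, y) = 3*y**2 + 24*y + 53; no integer root y with |y| ≤ 4.
  x = 0: f_y(0, y) = 3*y**2 + 26*y + 69; no integer root y with |y| ≤ 4.
  x = 1: f_y(1, y) = 3*y**2 + 28*y + 89; no integer root y with |y| ≤ 4.
  x = 2: f_y(2, y) = 3*y**2 + 30*y + 113; no integer root y with |y| ≤ 4.
  x = 3: f_y(3, y) = 3*y**2 + 32*y + 141; no integer root y with |y| ≤ 4.
  x = 4: f_y(4, y) = 3*y**2 + 34*y + 173; no integer root y with |y| ≤ 4.
Only singular point on the grid: (-3, -3).
Classify: substitute x = -3 + u, y = -3 + v and expand: f = u**3 + 2*u**2*v - u**2 + u*v**2 + v**3 + v**2.
No constant or linear terms (consistent with a singular point). Quadratic part: -u**2 + v**2. Cubic part: u**3 + 2*u**2*v + u*v**2 + v**3.
The quadratic part v**2 - u**2 = (v − u)(v + u) splits into two distinct linear factors, so there are two distinct tangent lines y − -3 = ±(x − -3) — this is a node (ordinary double point).
Classification: node.


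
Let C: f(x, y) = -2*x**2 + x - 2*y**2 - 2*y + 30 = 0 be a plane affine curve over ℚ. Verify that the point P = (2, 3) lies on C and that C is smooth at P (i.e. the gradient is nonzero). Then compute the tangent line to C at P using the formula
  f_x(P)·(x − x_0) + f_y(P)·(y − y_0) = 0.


Tangent line at P: -7*x - 14*y + 56 = 0.

Step 1: f(2, 3) = 0, so P lies on C.
Step 2: partial derivatives
  f_x(x, y) = 1 - 4*x, f_y(x, y) = -4*y - 2.
  f_x(P) = -7, f_y(P) = -14 (gradient nonzero, so P is smooth).
Step 3: tangent line at P: -7·(x − 2) + -14·(y − 3) = 0.
Expanding: -7*x - 14*y + 56 = 0.


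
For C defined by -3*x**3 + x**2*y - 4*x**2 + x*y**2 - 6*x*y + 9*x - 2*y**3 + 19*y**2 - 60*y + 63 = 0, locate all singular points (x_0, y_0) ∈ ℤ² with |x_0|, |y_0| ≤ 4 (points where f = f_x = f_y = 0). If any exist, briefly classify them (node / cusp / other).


Singular points: {(0, 3)}; classification: node.

Compute partial derivatives:
  f_x = -9*x**2 + 2*x*y - 8*x + y**2 - 6*y + 9.
  f_y = x**2 + 2*x*y - 6*x - 6*y**2 + 38*y - 60.
Scan x_0 ∈ {−4, ..., 4}. For each x_0, f_y(x_0, y) is a polynomial in y; find its integer roots y ∈ {−4, ..., 4}, then test f_x and f at those candidates.
  x = -4: f_y(-4, y) = -6*y**2 + 30*y - 20; no integer root y with |y| ≤ 4.
  x = -3: f_y(-3, y) = -6*y**2 + 32*y - 33; no integer root y with |y| ≤ 4.
  x = -2: f_y(-2, y) = -6*y**2 + 34*y - 44; vanishes at y ∈ {2}. (-2, 2): f_x = -27 ≠ 0.
  x = -1: f_y(-1, y) = -6*y**2 + 36*y - 53; no integer root y with |y| ≤ 4.
  x = 0: f_y(0, y) = -6*y**2 + 38*y - 60; vanishes at y ∈ {3}. (0, 3): f_x = 0, f = 0 — SINGULAR.
  x = 1: f_y(1, y) = -6*y**2 + 40*y - 65; no integer root y with |y| ≤ 4.
  x = 2: f_y(2, y) = -6*y**2 + 42*y - 68; no integer root y with |y| ≤ 4.
  x = 3: f_y(3, y) = -6*y**2 + 44*y - 69; no integer root y with |y| ≤ 4.
  x = 4: f_y(4, y) = -6*y**2 + 46*y - 68; vanishes at y ∈ {2}. (4, 2): f_x = -159 ≠ 0.
Only singular point on the grid: (0, 3).
Classify: substitute x = 0 + u, y = 3 + v and expand: f = -3*u**3 + u**2*v - u**2 + u*v**2 - 2*v**3 + v**2.
No constant or linear terms (consistent with a singular point). Quadratic part: -u**2 + v**2. Cubic part: -3*u**3 + u**2*v + u*v**2 - 2*v**3.
The quadratic part v**2 - u**2 = (v − u)(v + u) splits into two distinct linear factors, so there are two distinct tangent lines y − 3 = ±(x − 0) — this is a node (ordinary double point).
Classification: node.


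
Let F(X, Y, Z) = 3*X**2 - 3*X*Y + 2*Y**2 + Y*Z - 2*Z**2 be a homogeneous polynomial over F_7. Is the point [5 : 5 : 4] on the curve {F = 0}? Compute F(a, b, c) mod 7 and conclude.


F(5,5,4) ≡ 3 (mod 7); P is NOT on the curve.

Evaluate F(5, 5, 4) term-by-term (mod 7).
  3*X**2 ↦ 3·25·1·1 = 75
  -3*X*Y ↦ -3·5·5·1 = -75
  2*Y**2 ↦ 2·1·25·1 = 50
  Y*Z ↦ 1·1·5·4 = 20
  -2*Z**2 ↦ -2·1·1·16 = -32
Sum: F(5, 5, 4) = (75) + (-75) + (50) + (20) + (-32) = 38.
Reducing mod 7: 38 ≡ 3 (mod 7).
Since F(a, b, c) ≡ 3 ≠ 0 (mod 7), P does NOT lie on the curve.


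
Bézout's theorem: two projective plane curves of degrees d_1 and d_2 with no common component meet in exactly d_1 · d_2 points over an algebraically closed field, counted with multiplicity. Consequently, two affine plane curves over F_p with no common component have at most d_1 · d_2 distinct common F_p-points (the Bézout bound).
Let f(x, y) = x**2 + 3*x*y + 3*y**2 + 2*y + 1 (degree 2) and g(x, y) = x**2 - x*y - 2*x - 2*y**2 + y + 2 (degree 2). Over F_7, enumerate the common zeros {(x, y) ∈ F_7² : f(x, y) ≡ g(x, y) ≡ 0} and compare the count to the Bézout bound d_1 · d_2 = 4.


Common zeros: ∅; count = 0; Bézout bound = 4.

deg(f) = 2, deg(g) = 2, so Bézout bound = 4.
Scan x ∈ F_7. For each x, list the y ∈ F_7 with f(x, y) ≡ 0 and those with g(x, y) ≡ 0 (mod 7); the common zeros in that column are the intersection.
  x = 0: f ≡ 0 at y ∈ ∅; g ≡ 0 at y ∈ ∅; common: ∅.
  x = 1: f ≡ 0 at y ∈ {4, 6}; g ≡ 0 at y ∈ {2, 5}; common: ∅.
  x = 2: f ≡ 0 at y ∈ {3, 6}; g ≡ 0 at y ∈ ∅; common: ∅.
  x = 3: f ≡ 0 at y ∈ {3, 5}; g ≡ 0 at y ∈ {2, 4}; common: ∅.
  x = 4: f ≡ 0 at y ∈ ∅; g ≡ 0 at y ∈ ∅; common: ∅.
  x = 5: f ≡ 0 at y ∈ ∅; g ≡ 0 at y ∈ ∅; common: ∅.
  x = 6: f ≡ 0 at y ∈ ∅; g ≡ 0 at y ∈ {3, 5}; common: ∅.
Collecting: common zeros = ∅, so the count is 0.
Comparison with the Bézout bound: 0 ≤ 4 = deg(f)·deg(g), as expected for curves with no common component (the affine F_7-count falls short of the bound because intersections may lie at infinity, over extension fields, or carry multiplicity).


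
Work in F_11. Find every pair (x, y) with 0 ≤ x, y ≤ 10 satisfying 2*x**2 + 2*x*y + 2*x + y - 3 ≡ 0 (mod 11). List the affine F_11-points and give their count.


Affine F_11-points: {(0, 3), (1, 7), (2, 7), (3, 8), (4, 2), (6, 9), (7, 3), (8, 4), (9, 4), (10, 8)}; count = 10.

For each of the 121 pairs (x, y) ∈ F_11², evaluate f(x, y) mod 11. Record the zeros.
  x = 0: [0↦8, 1↦9, 2↦10, 3↦0, 4↦1, 5↦2, 6↦3, 7↦4, 8↦5, 9↦6, 10↦7]  zeros at y ∈ {3}
  x = 1: [0↦1, 1↦4, 2↦7, 3↦10, 4↦2, 5↦5, 6↦8, 7↦0, 8↦3, 9↦6, 10↦9]  zeros at y ∈ {7}
  x = 2: [0↦9, 1↦3, 2↦8, 3↦2, 4↦7, 5↦1, 6↦6, 7↦0, 8↦5, 9↦10, 10↦4]  zeros at y ∈ {7}
  x = 3: [0↦10, 1↦6, 2↦2, 3↦9, 4↦5, 5↦1, 6↦8, 7↦4, 8↦0, 9↦7, 10↦3]  zeros at y ∈ {8}
  x = 4: [0↦4, 1↦2, 2↦0, 3↦9, 4↦7, 5↦5, 6↦3, 7↦1, 8↦10, 9↦8, 10↦6]  zeros at y ∈ {2}
  x = 5: [0↦2, 1↦2, 2↦2, 3↦2, 4↦2, 5↦2, 6↦2, 7↦2, 8↦2, 9↦2, 10↦2]  zeros at y ∈ ∅
  x = 6: [0↦4, 1↦6, 2↦8, 3↦10, 4↦1, 5↦3, 6↦5, 7↦7, 8↦9, 9↦0, 10↦2]  zeros at y ∈ {9}
  x = 7: [0↦10, 1↦3, 2↦7, 3↦0, 4↦4, 5↦8, 6↦1, 7↦5, 8↦9, 9↦2, 10↦6]  zeros at y ∈ {3}
  x = 8: [0↦9, 1↦4, 2↦10, 3↦5, 4↦0, 5↦6, 6↦1, 7↦7, 8↦2, 9↦8, 10↦3]  zeros at y ∈ {4}
  x = 9: [0↦1, 1↦9, 2↦6, 3↦3, 4↦0, 5↦8, 6↦5, 7↦2, 8↦10, 9↦7, 10↦4]  zeros at y ∈ {4}
  x = 10: [0↦8, 1↦7, 2↦6, 3↦5, 4↦4, 5↦3, 6↦2, 7↦1, 8↦0, 9↦10, 10↦9]  zeros at y ∈ {8}
Collecting zeros: affine points = {(0, 3), (1, 7), (2, 7), (3, 8), (4, 2), (6, 9), (7, 3), (8, 4), (9, 4), (10, 8)}.
Total count |C(F_11)_aff| = 10.


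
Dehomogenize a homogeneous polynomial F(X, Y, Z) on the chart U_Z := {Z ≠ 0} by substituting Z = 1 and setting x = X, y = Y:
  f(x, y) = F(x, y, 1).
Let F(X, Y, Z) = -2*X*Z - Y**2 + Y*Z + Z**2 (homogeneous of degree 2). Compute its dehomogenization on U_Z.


f(x, y) = -2*x - y**2 + y + 1

On U_Z we set Z = 1. Each monomial c·X^i·Y^j·Z^k in F becomes c·x^i·y^j·1^k = c·x^i·y^j.
Substituting Z = 1: F(X, Y, 1) = -2*x - y**2 + y + 1.
Note: deg(f) ≤ deg(F) = 2; strict inequality happens when F is divisible by Z (lost terms).


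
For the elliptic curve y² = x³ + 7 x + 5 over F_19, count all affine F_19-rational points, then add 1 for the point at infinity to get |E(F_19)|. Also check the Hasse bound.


Affine points = {(0, 9), (0, 10), (6, 4), (6, 15), (7, 6), (7, 13), (10, 7), (10, 12), (11, 8), (11, 11), (14, 4), (14, 15), (18, 4), (18, 15)}; affine count = 14; |E(F_19)| = 15.

Discriminant check: Δ ∝ 4a³ + 27b² = 4·7³ + 27·5² = 4·343 + 27·25 ≡ 14 (mod 19). Nonzero ⇒ E is nonsingular.
For each x ∈ F_19, compute rhs = x³ + 7·x + 5 mod 19, then count y ∈ F_19 with y² ≡ rhs.
  x = 0: rhs = 5, matching y values: 9, 10 (2 points).
  x = 1: rhs = 13, matching y values: none (0 points).
  x = 2: rhs = 8, matching y values: none (0 points).
  x = 3: rhs = 15, matching y values: none (0 points).
  x = 4: rhs = 2, matching y values: none (0 points).
  x = 5: rhs = 13, matching y values: none (0 points).
  x = 6: rhs = 16, matching y values: 4, 15 (2 points).
  x = 7: rhs = 17, matching y values: 6, 13 (2 points).
  x = 8: rhs = 3, matching y values: none (0 points).
  x = 9: rhs = 18, matching y values: none (0 points).
  x = 10: rhs = 11, matching y values: 7, 12 (2 points).
  x = 11: rhs = 7, matching y values: 8, 11 (2 points).
  x = 12: rhs = 12, matching y values: none (0 points).
  x = 13: rhs = 13, matching y values: none (0 points).
  x = 14: rhs = 16, matching y values: 4, 15 (2 points).
  x = 15: rhs = 8, matching y values: none (0 points).
  x = 16: rhs = 14, matching y values: none (0 points).
  x = 17: rhs = 2, matching y values: none (0 points).
  x = 18: rhs = 16, matching y values: 4, 15 (2 points).
Total affine count: 14.
Full point count |E(F_19)| = 14 + 1 = 15.
Hasse bound: |15 − (19+1)| = |-5| = 5 ≤ 2√19 ≈ 8.7178 ✓.


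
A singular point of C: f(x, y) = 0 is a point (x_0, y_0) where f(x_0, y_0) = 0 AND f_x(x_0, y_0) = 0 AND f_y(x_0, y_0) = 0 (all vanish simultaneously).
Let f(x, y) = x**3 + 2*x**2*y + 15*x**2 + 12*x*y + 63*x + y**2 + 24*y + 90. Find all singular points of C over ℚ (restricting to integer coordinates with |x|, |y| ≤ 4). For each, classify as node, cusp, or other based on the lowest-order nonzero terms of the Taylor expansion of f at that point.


Singular points: {(-3, -3)}; classification: cusp.

Compute partial derivatives:
  f_x = 3*x**2 + 4*x*y + 30*x + 12*y + 63.
  f_y = 2*x**2 + 12*x + 2*y + 24.
Scan x_0 ∈ {−4, ..., 4}. For each x_0, f_y(x_0, y) is a polynomial in y; find its integer roots y ∈ {−4, ..., 4}, then test f_x and f at those candidates.
  x = -4: f_y(-4, y) = 2*y + 8; vanishes at y ∈ {-4}. (-4, -4): f_x = 7 ≠ 0.
  x = -3: f_y(-3, y) = 2*y + 6; vanishes at y ∈ {-3}. (-3, -3): f_x = 0, f = 0 — SINGULAR.
  x = -2: f_y(-2, y) = 2*y + 8; vanishes at y ∈ {-4}. (-2, -4): f_x = -1 ≠ 0.
  x = -1: f_y(-1, y) = 2*y + 14; no integer root y with |y| ≤ 4.
  x = 0: f_y(0, y) = 2*y + 24; no integer root y with |y| ≤ 4.
  x = 1: f_y(1, y) = 2*y + 38; no integer root y with |y| ≤ 4.
  x = 2: f_y(2, y) = 2*y + 56; no integer root y with |y| ≤ 4.
  x = 3: f_y(3, y) = 2*y + 78; no integer root y with |y| ≤ 4.
  x = 4: f_y(4, y) = 2*y + 104; no integer root y with |y| ≤ 4.
Only singular point on the grid: (-3, -3).
Classify: substitute x = -3 + u, y = -3 + v and expand: f = u**3 + 2*u**2*v + v**2.
No constant or linear terms (consistent with a singular point). Quadratic part: v**2. Cubic part: u**3 + 2*u**2*v.
The quadratic part v**2 is a perfect square, so there is a single (double) tangent line v = 0, i.e. y = -3. Restricting the cubic part to that line (v = 0) leaves u**3 ≠ 0, so f is not divisible by v and the branch is v² ≈ -u**3 to lowest order — this is a cusp.
Classification: cusp.


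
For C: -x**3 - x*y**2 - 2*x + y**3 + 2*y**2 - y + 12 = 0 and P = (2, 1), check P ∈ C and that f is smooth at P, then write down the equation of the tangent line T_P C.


Tangent line at P: -15*x + 2*y + 28 = 0.

Step 1: f(2, 1) = 0, so P lies on C.
Step 2: partial derivatives
  f_x(x, y) = -3*x**2 - y**2 - 2, f_y(x, y) = -2*x*y + 3*y**2 + 4*y - 1.
  f_x(P) = -15, f_y(P) = 2 (gradient nonzero, so P is smooth).
Step 3: tangent line at P: -15·(x − 2) + 2·(y − 1) = 0.
Expanding: -15*x + 2*y + 28 = 0.


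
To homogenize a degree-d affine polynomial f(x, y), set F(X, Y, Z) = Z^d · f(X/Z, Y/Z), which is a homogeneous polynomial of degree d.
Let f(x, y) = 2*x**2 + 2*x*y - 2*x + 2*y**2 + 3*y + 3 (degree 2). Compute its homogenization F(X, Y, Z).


F(X, Y, Z) = 2*X**2 + 2*X*Y - 2*X*Z + 2*Y**2 + 3*Y*Z + 3*Z**2

deg(f) = 2.
Substitute x = X/Z, y = Y/Z into f, then multiply by Z^2.
  monomial 2·x^2·y^0 ↦ 2·X^2·Y^0·Z^0.
  monomial 2·x^1·y^1 ↦ 2·X^1·Y^1·Z^0.
  monomial -2·x^1·y^0 ↦ -2·X^1·Y^0·Z^1.
  monomial 2·x^0·y^2 ↦ 2·X^0·Y^2·Z^0.
  monomial 3·x^0·y^1 ↦ 3·X^0·Y^1·Z^1.
  monomial 3·x^0·y^0 ↦ 3·X^0·Y^0·Z^2.
Collecting: F(X, Y, Z) = 2*X**2 + 2*X*Y - 2*X*Z + 2*Y**2 + 3*Y*Z + 3*Z**2.


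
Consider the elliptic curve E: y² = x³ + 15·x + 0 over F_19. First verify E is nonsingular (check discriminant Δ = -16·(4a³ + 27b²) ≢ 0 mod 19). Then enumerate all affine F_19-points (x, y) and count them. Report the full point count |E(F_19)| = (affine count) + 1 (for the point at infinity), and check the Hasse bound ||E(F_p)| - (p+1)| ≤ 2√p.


Affine points = {(0, 0), (1, 4), (1, 15), (2, 0), (7, 7), (7, 12), (8, 9), (8, 10), (9, 3), (9, 16), (13, 6), (13, 13), (14, 3), (14, 16), (15, 3), (15, 16), (16, 2), (16, 17), (17, 0)}; affine count = 19; |E(F_19)| = 20.

Discriminant check: Δ ∝ 4a³ + 27b² = 4·15³ + 27·0² = 4·3375 + 27·0 ≡ 10 (mod 19). Nonzero ⇒ E is nonsingular.
For each x ∈ F_19, compute rhs = x³ + 15·x + 0 mod 19, then count y ∈ F_19 with y² ≡ rhs.
  x = 0: rhs = 0, matching y values: 0 (1 points).
  x = 1: rhs = 16, matching y values: 4, 15 (2 points).
  x = 2: rhs = 0, matching y values: 0 (1 points).
  x = 3: rhs = 15, matching y values: none (0 points).
  x = 4: rhs = 10, matching y values: none (0 points).
  x = 5: rhs = 10, matching y values: none (0 points).
  x = 6: rhs = 2, matching y values: none (0 points).
  x = 7: rhs = 11, matching y values: 7, 12 (2 points).
  x = 8: rhs = 5, matching y values: 9, 10 (2 points).
  x = 9: rhs = 9, matching y values: 3, 16 (2 points).
  x = 10: rhs = 10, matching y values: none (0 points).
  x = 11: rhs = 14, matching y values: none (0 points).
  x = 12: rhs = 8, matching y values: none (0 points).
  x = 13: rhs = 17, matching y values: 6, 13 (2 points).
  x = 14: rhs = 9, matching y values: 3, 16 (2 points).
  x = 15: rhs = 9, matching y values: 3, 16 (2 points).
  x = 16: rhs = 4, matching y values: 2, 17 (2 points).
  x = 17: rhs = 0, matching y values: 0 (1 points).
  x = 18: rhs = 3, matching y values: none (0 points).
Total affine count: 19.
Full point count |E(F_19)| = 19 + 1 = 20.
Hasse bound: |20 − (19+1)| = |0| = 0 ≤ 2√19 ≈ 8.7178 ✓.
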